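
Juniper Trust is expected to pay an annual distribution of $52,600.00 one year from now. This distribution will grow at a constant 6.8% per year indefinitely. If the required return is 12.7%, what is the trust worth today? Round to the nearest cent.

Growing perpetuity: P = D₁ / (r − g) = $52,600.0000 / (0.127 − 0.068) = $891,525.42

$891525.42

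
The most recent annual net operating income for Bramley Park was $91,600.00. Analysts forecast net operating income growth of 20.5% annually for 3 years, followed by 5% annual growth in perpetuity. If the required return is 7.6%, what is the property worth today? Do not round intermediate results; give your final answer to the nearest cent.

$5541715.43

D_1 = 110378.00000
D_2 = 133005.49000
D_3 = 160271.61545
Terminal value at year 3: TV = D_3×(1+g_2)/(r−g_2) = 168285.19622/0.026 = 6472507.54702
P_0 = D_1/(1+r)^1 + D_2/(1+r)^2 + D_3/(1+r)^3 + TV/(1+r)^3
    = 102581.78439 + 114880.15817 + 128652.96523 + 5195600.51897 = 5541715.42675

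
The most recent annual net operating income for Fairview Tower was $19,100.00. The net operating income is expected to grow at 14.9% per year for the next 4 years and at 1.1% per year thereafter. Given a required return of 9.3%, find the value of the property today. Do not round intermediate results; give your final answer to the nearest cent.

$374287.86

D_1 = 21945.90000
D_2 = 25215.83910
D_3 = 28972.99913
D_4 = 33289.97600
Terminal value at year 4: TV = D_4×(1+g_2)/(r−g_2) = 33656.16573/0.082 = 410441.04551
P_0 = D_1/(1+r)^1 + D_2/(1+r)^2 + D_3/(1+r)^3 + D_4/(1+r)^4 + TV/(1+r)^4
    = 20078.59103 + 21107.32031 + 22188.75667 + 23325.60056 + 287587.58735 = 374287.85592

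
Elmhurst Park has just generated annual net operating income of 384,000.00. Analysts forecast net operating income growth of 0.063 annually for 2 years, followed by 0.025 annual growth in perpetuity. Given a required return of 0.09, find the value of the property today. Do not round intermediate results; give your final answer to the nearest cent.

D_1 = 408192.00000
D_2 = 433908.09600
Terminal value at year 2: TV = D_2×(1+g_2)/(r−g_2) = 444755.79840/0.065 = 6842396.89846
P_0 = D_1/(1+r)^1 + D_2/(1+r)^2 + TV/(1+r)^2
    = 374488.07339 + 365211.76332 + 5759108.57542 = 6498808.41214

6498808.41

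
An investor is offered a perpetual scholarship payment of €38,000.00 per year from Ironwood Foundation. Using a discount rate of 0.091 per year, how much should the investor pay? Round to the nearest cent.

Level perpetuity: PV = C / r = €38,000.00 / 0.091 = €417,582.42

€417582.42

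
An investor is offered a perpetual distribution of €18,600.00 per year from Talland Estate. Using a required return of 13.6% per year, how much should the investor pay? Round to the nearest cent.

€136764.71

Level perpetuity: PV = C / r = €18,600.00 / 0.136 = €136,764.71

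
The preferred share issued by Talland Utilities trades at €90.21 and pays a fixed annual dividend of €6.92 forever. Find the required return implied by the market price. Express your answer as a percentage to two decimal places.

7.67%

P = C/r ⇒ r = C/P = €6.92/€90.21 = 0.076710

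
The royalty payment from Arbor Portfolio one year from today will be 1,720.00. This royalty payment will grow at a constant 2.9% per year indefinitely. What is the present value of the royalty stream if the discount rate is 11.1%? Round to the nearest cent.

20975.61

Growing perpetuity: P = D₁ / (r − g) = 1,720.0000 / (0.111 − 0.029) = 20,975.61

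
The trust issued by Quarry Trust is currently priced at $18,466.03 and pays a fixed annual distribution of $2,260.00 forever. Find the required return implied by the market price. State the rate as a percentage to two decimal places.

P = C/r ⇒ r = C/P = $2,260.00/$18,466.03 = 0.122387

12.24%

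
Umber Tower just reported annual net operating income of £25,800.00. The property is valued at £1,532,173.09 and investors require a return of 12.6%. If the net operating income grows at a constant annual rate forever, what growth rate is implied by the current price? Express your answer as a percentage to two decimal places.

10.74%

P = D₀(1+g)/(r−g) ⇒ P(r−g) = D₀(1+g) ⇒ g(P+D₀) = P·r − D₀
g = (P·r − D₀)/(P + D₀) = (£1,532,173.09×0.126 − £25,800.00) / (£1,532,173.09 + £25,800.00) = 0.107353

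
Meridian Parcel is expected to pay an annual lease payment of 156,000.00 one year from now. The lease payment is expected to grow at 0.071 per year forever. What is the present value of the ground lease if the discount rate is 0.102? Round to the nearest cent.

Growing perpetuity: P = D₁ / (r − g) = 156,000.0000 / (0.102 − 0.071) = 5,032,258.06

5032258.06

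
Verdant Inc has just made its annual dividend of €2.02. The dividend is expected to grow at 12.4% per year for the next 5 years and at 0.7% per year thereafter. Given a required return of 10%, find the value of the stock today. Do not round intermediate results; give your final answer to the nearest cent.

D_1 = 2.27048
D_2 = 2.55202
D_3 = 2.86847
D_4 = 3.22416
D_5 = 3.62396
Terminal value at year 5: TV = D_5×(1+g_2)/(r−g_2) = 3.64932/0.093 = 39.24004
P_0 = D_1/(1+r)^1 + D_2/(1+r)^2 + D_3/(1+r)^3 + D_4/(1+r)^4 + D_5/(1+r)^5 + TV/(1+r)^5
    = 2.06407 + 2.10911 + 2.15512 + 2.20214 + 2.25019 + 24.36498 = 35.14562

€35.15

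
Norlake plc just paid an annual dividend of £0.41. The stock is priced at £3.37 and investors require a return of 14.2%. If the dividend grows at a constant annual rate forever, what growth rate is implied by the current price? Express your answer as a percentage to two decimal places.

1.81%

P = D₀(1+g)/(r−g) ⇒ P(r−g) = D₀(1+g) ⇒ g(P+D₀) = P·r − D₀
g = (P·r − D₀)/(P + D₀) = (£3.37×0.142 − £0.41) / (£3.37 + £0.41) = 0.018132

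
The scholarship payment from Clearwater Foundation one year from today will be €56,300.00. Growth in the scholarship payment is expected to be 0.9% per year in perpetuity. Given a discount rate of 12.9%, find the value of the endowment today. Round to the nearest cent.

€469166.67

Growing perpetuity: P = D₁ / (r − g) = €56,300.0000 / (0.129 − 0.009) = €469,166.67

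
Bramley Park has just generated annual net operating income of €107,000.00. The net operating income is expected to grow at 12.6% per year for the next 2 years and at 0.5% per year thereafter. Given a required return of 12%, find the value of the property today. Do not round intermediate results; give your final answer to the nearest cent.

D_1 = 120482.00000
D_2 = 135662.73200
Terminal value at year 2: TV = D_2×(1+g_2)/(r−g_2) = 136341.04566/0.115 = 1185574.31009
P_0 = D_1/(1+r)^1 + D_2/(1+r)^2 + TV/(1+r)^2
    = 107573.21429 + 108149.49936 + 945132.58138 = 1160855.29503

€1160855.30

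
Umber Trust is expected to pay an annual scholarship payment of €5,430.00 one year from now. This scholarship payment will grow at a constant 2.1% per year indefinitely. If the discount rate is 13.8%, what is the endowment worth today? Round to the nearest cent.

Growing perpetuity: P = D₁ / (r − g) = €5,430.0000 / (0.138 − 0.021) = €46,410.26

€46410.26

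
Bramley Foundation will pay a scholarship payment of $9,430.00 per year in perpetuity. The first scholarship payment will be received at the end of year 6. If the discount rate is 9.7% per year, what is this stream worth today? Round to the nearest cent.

$61193.72

Value at end of year 5: C / r = $9,430.00 / 0.097 = $97,216.4948
Discount to today: PV = $97,216.4948 / (1 + 0.097)^5 = $97,216.4948 / 1.588668 = $61,193.72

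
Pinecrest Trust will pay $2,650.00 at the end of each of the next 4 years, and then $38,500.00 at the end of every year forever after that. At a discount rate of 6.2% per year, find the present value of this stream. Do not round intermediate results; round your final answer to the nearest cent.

PV of 4-year annuity: $2,650.00 × [1 − (1+0.062)^−4] / 0.062 = 9140.63260
Perpetuity value at year 4: $38,500.00 / 0.062 = 620967.74194
PV of perpetuity: 620967.74194 / (1+0.062)^4 = 488169.87215
Total PV = 9140.63260 + 488169.87215 = 497310.50475

$497310.50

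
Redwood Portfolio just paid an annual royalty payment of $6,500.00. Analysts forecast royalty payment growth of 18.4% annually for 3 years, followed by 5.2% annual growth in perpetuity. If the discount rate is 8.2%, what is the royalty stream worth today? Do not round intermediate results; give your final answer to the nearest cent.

$322075.85

D_1 = 7696.00000
D_2 = 9112.06400
D_3 = 10788.68378
Terminal value at year 3: TV = D_3×(1+g_2)/(r−g_2) = 11349.69533/0.03 = 378323.17775
P_0 = D_1/(1+r)^1 + D_2/(1+r)^2 + D_3/(1+r)^3 + TV/(1+r)^3
    = 7112.75416 + 7783.27257 + 8517.00067 + 298662.82355 = 322075.85095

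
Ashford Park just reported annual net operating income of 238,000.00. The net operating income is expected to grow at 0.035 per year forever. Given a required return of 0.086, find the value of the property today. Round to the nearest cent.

4830000.00

D₁ = D₀ × (1 + g) = 238,000.00 × 1.035 = 246,330.0000
Growing perpetuity: P = D₁ / (r − g) = 246,330.0000 / (0.086 − 0.035) = 4,830,000.00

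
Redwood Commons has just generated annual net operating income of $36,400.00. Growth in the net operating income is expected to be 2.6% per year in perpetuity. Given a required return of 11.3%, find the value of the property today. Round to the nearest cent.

$429268.97

D₁ = D₀ × (1 + g) = $36,400.00 × 1.026 = $37,346.4000
Growing perpetuity: P = D₁ / (r − g) = $37,346.4000 / (0.113 − 0.026) = $429,268.97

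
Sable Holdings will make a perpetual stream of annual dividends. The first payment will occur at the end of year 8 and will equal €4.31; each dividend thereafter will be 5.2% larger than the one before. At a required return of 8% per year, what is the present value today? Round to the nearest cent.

Value at end of year 7: C₁ / (r − g) = €4.31 / (0.08 − 0.052) = €153.9286
Discount to today: PV = €153.9286 / (1 + 0.08)^7 = €153.9286 / 1.713824 = €89.82

€89.82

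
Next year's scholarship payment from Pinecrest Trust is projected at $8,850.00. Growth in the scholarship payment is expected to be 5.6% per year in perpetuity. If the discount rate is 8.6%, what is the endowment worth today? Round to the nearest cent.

$295000.00

Growing perpetuity: P = D₁ / (r − g) = $8,850.0000 / (0.086 − 0.056) = $295,000.00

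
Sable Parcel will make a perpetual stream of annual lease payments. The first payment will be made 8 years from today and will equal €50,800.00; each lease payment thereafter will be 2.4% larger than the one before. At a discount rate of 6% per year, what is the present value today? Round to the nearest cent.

€938469.48

Value at end of year 7: C₁ / (r − g) = €50,800.00 / (0.06 − 0.024) = €1,411,111.1111
Discount to today: PV = €1,411,111.1111 / (1 + 0.06)^7 = €1,411,111.1111 / 1.503630 = €938,469.48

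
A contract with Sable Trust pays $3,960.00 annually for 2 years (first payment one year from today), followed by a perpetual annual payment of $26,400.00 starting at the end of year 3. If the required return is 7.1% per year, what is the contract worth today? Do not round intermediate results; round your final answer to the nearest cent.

PV of 2-year annuity: $3,960.00 × [1 − (1+0.071)^−2] / 0.071 = 7149.84033
Perpetuity value at year 2: $26,400.00 / 0.071 = 371830.98592
PV of perpetuity: 371830.98592 / (1+0.071)^2 = 324165.38373
Total PV = 7149.84033 + 324165.38373 = 331315.22406

$331315.22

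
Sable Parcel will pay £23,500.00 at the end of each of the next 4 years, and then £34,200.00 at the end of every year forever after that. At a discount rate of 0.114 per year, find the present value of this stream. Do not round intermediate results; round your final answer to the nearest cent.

£267085.36

PV of 4-year annuity: £23,500.00 × [1 − (1+0.114)^−4] / 0.114 = 72289.15750
Perpetuity value at year 4: £34,200.00 / 0.114 = 300000.00000
PV of perpetuity: 300000.00000 / (1+0.114)^4 = 194796.20483
Total PV = 72289.15750 + 194796.20483 = 267085.36233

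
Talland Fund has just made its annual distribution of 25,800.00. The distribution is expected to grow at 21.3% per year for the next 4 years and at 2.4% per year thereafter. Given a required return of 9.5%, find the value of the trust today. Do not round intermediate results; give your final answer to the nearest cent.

694499.12

D_1 = 31295.40000
D_2 = 37961.32020
D_3 = 46047.08140
D_4 = 55855.10974
Terminal value at year 4: TV = D_4×(1+g_2)/(r−g_2) = 57195.63238/0.071 = 805572.28697
P_0 = D_1/(1+r)^1 + D_2/(1+r)^2 + D_3/(1+r)^3 + D_4/(1+r)^4 + TV/(1+r)^4
    = 28580.27397 + 31660.15738 + 35071.93689 + 38851.37850 + 560335.37436 = 694499.12110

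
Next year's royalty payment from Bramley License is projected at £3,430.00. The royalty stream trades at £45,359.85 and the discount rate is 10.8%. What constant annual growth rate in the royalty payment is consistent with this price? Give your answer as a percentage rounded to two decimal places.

3.24%

P = D₁/(r−g) ⇒ g = r − D₁/P = 0.108 − £3,430.00/£45,359.85 = 0.032382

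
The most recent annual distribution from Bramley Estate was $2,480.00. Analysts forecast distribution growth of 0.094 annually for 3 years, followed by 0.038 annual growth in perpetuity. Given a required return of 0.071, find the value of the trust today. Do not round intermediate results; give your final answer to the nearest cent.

D_1 = 2713.12000
D_2 = 2968.15328
D_3 = 3247.15969
Terminal value at year 3: TV = D_3×(1+g_2)/(r−g_2) = 3370.55176/0.033 = 102137.93201
P_0 = D_1/(1+r)^1 + D_2/(1+r)^2 + D_3/(1+r)^3 + TV/(1+r)^3
    = 2533.25864 + 2587.66102 + 2643.23170 + 83141.65169 = 90905.80305

$90905.80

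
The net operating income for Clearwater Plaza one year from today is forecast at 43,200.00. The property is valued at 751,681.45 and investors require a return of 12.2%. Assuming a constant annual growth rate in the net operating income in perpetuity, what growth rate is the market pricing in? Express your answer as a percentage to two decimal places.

6.45%

P = D₁/(r−g) ⇒ g = r − D₁/P = 0.122 − 43,200.00/751,681.45 = 0.064529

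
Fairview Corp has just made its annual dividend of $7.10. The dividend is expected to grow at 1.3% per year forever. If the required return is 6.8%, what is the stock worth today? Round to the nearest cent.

$130.77

D₁ = D₀ × (1 + g) = $7.10 × 1.013 = $7.1923
Growing perpetuity: P = D₁ / (r − g) = $7.1923 / (0.068 − 0.013) = $130.77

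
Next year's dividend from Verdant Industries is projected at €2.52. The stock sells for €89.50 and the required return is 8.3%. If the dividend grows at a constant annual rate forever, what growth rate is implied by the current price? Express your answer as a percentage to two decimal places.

P = D₁/(r−g) ⇒ g = r − D₁/P = 0.083 − €2.52/€89.50 = 0.054844

5.48%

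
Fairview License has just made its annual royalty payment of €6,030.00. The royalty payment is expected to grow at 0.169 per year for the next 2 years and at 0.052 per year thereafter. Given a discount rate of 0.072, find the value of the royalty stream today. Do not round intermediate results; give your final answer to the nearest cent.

D_1 = 7049.07000
D_2 = 8240.36283
Terminal value at year 2: TV = D_2×(1+g_2)/(r−g_2) = 8668.86170/0.02 = 433443.08486
P_0 = D_1/(1+r)^1 + D_2/(1+r)^2 + TV/(1+r)^2
    = 6575.62500 + 7170.62092 + 377174.66033 = 390920.90625

€390920.91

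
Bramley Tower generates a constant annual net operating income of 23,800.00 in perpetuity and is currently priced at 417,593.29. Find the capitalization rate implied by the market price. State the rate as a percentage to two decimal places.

P = C/r ⇒ r = C/P = 23,800.00/417,593.29 = 0.056993

5.70%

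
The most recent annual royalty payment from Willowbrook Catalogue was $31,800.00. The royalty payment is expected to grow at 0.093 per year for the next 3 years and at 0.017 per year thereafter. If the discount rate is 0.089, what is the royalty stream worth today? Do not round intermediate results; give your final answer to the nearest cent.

D_1 = 34757.40000
D_2 = 37989.83820
D_3 = 41522.89315
Terminal value at year 3: TV = D_3×(1+g_2)/(r−g_2) = 42228.78234/0.072 = 586510.86578
P_0 = D_1/(1+r)^1 + D_2/(1+r)^2 + D_3/(1+r)^3 + TV/(1+r)^3
    = 31916.80441 + 32034.03785 + 32151.70190 + 454142.78934 = 550245.33349

$550245.33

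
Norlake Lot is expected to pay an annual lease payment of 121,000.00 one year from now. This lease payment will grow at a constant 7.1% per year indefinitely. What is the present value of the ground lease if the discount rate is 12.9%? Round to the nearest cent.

2086206.90

Growing perpetuity: P = D₁ / (r − g) = 121,000.0000 / (0.129 − 0.071) = 2,086,206.90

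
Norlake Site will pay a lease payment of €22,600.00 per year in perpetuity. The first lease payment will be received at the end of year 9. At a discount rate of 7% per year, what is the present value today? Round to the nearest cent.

€187905.80

Value at end of year 8: C / r = €22,600.00 / 0.07 = €322,857.1429
Discount to today: PV = €322,857.1429 / (1 + 0.07)^8 = €322,857.1429 / 1.718186 = €187,905.80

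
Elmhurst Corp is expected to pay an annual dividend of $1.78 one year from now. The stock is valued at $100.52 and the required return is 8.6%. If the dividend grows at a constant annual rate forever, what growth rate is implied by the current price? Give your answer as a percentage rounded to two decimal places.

6.83%

P = D₁/(r−g) ⇒ g = r − D₁/P = 0.086 − $1.78/$100.52 = 0.068292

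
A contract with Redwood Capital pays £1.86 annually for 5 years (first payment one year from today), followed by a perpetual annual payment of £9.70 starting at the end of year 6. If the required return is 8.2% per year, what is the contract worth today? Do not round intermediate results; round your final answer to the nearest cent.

PV of 5-year annuity: £1.86 × [1 − (1+0.082)^−5] / 0.082 = 7.38746
Perpetuity value at year 5: £9.70 / 0.082 = 118.29268
PV of perpetuity: 118.29268 / (1+0.082)^5 = 79.76669
Total PV = 7.38746 + 79.76669 = 87.15415

£87.15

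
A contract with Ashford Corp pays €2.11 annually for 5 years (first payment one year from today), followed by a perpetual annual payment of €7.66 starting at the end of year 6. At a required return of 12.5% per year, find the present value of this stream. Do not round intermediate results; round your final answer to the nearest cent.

€41.52

PV of 5-year annuity: €2.11 × [1 − (1+0.125)^−5] / 0.125 = 7.51280
Perpetuity value at year 5: €7.66 / 0.125 = 61.28000
PV of perpetuity: 61.28000 / (1+0.125)^5 = 34.00605
Total PV = 7.51280 + 34.00605 = 41.51885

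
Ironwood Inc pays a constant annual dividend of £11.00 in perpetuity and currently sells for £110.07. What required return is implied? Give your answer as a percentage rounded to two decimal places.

P = C/r ⇒ r = C/P = £11.00/£110.07 = 0.099936

9.99%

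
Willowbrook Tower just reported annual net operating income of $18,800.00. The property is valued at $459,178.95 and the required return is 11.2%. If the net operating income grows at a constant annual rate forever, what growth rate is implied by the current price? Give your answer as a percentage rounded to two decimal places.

P = D₀(1+g)/(r−g) ⇒ P(r−g) = D₀(1+g) ⇒ g(P+D₀) = P·r − D₀
g = (P·r − D₀)/(P + D₀) = ($459,178.95×0.112 − $18,800.00) / ($459,178.95 + $18,800.00) = 0.068263

6.83%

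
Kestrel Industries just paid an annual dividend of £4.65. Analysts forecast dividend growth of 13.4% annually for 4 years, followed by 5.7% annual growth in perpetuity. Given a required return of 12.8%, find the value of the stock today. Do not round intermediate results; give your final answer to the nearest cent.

D_1 = 5.27310
D_2 = 5.97970
D_3 = 6.78097
D_4 = 7.68963
Terminal value at year 4: TV = D_4×(1+g_2)/(r−g_2) = 8.12793/0.071 = 114.47794
P_0 = D_1/(1+r)^1 + D_2/(1+r)^2 + D_3/(1+r)^3 + D_4/(1+r)^4 + TV/(1+r)^4
    = 4.67473 + 4.69960 + 4.72460 + 4.74973 + 70.71074 = 89.55940

£89.56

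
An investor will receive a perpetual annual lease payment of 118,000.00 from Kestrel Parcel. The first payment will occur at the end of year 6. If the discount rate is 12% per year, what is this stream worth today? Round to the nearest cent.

557969.74

Value at end of year 5: C / r = 118,000.00 / 0.12 = 983,333.3333
Discount to today: PV = 983,333.3333 / (1 + 0.12)^5 = 983,333.3333 / 1.762342 = 557,969.74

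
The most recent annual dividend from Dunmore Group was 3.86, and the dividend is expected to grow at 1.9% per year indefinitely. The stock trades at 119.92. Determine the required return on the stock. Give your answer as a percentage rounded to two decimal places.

5.18%

D₁ = 3.86 × 1.019 = 3.9333
P = D₁/(r − g) ⇒ r = D₁/P + g = 3.9333/119.92 + 0.019 = 0.032800 + 0.019 = 0.051800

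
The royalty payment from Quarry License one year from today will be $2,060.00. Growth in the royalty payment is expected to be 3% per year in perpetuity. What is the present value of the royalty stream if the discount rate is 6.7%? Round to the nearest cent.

$55675.68

Growing perpetuity: P = D₁ / (r − g) = $2,060.0000 / (0.067 − 0.03) = $55,675.68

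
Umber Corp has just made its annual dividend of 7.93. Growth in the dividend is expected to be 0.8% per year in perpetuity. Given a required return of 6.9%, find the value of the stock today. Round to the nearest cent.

131.04

D₁ = D₀ × (1 + g) = 7.93 × 1.008 = 7.9934
Growing perpetuity: P = D₁ / (r − g) = 7.9934 / (0.069 − 0.008) = 131.04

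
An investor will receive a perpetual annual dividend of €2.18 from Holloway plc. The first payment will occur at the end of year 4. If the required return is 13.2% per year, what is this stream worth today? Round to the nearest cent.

Value at end of year 3: C / r = €2.18 / 0.132 = €16.5152
Discount to today: PV = €16.5152 / (1 + 0.132)^3 = €16.5152 / 1.450572 = €11.39

€11.39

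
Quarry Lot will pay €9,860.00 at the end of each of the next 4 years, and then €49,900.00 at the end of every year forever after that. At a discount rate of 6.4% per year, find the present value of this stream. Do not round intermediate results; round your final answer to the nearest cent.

€642206.08

PV of 4-year annuity: €9,860.00 × [1 − (1+0.064)^−4] / 0.064 = 33855.31441
Perpetuity value at year 4: €49,900.00 / 0.064 = 779687.50000
PV of perpetuity: 779687.50000 / (1+0.064)^4 = 608350.76681
Total PV = 33855.31441 + 608350.76681 = 642206.08122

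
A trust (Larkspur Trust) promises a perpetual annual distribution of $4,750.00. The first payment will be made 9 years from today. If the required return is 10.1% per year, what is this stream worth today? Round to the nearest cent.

$21780.79

Value at end of year 8: C / r = $4,750.00 / 0.101 = $47,029.7030
Discount to today: PV = $47,029.7030 / (1 + 0.101)^8 = $47,029.7030 / 2.159228 = $21,780.79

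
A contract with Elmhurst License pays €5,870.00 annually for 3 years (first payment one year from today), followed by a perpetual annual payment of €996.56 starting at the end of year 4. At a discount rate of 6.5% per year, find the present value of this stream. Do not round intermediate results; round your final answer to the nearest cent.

€28238.88

PV of 3-year annuity: €5,870.00 × [1 − (1+0.065)^−3] / 0.065 = 15546.55125
Perpetuity value at year 3: €996.56 / 0.065 = 15331.69231
PV of perpetuity: 15331.69231 / (1+0.065)^3 = 12692.32755
Total PV = 15546.55125 + 12692.32755 = 28238.87880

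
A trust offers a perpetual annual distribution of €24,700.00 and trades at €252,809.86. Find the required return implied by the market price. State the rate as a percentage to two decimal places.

P = C/r ⇒ r = C/P = €24,700.00/€252,809.86 = 0.097702

9.77%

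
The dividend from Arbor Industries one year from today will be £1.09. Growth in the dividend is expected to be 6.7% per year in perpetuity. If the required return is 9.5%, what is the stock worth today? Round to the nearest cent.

Growing perpetuity: P = D₁ / (r − g) = £1.0900 / (0.095 − 0.067) = £38.93

£38.93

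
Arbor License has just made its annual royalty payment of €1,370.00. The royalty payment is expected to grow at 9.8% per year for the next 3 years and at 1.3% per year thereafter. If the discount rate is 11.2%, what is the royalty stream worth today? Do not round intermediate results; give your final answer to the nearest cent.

D_1 = 1504.26000
D_2 = 1651.67748
D_3 = 1813.54187
Terminal value at year 3: TV = D_3×(1+g_2)/(r−g_2) = 1837.11792/0.099 = 18556.74664
P_0 = D_1/(1+r)^1 + D_2/(1+r)^2 + D_3/(1+r)^3 + TV/(1+r)^3
    = 1352.75180 + 1335.72075 + 1318.90412 + 13495.45329 = 17502.82997

€17502.83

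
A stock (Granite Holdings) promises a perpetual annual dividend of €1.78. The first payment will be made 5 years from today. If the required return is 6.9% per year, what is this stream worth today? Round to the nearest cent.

Value at end of year 4: C / r = €1.78 / 0.069 = €25.7971
Discount to today: PV = €25.7971 / (1 + 0.069)^4 = €25.7971 / 1.305903 = €19.75

€19.75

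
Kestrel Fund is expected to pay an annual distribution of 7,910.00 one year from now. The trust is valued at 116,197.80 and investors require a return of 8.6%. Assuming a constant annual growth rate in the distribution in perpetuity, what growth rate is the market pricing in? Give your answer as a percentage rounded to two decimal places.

P = D₁/(r−g) ⇒ g = r − D₁/P = 0.086 − 7,910.00/116,197.80 = 0.017926

1.79%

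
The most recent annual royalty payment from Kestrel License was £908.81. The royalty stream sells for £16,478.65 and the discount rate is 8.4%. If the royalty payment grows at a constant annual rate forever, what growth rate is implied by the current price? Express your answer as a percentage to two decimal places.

2.73%

P = D₀(1+g)/(r−g) ⇒ P(r−g) = D₀(1+g) ⇒ g(P+D₀) = P·r − D₀
g = (P·r − D₀)/(P + D₀) = (£16,478.65×0.084 − £908.81) / (£16,478.65 + £908.81) = 0.027341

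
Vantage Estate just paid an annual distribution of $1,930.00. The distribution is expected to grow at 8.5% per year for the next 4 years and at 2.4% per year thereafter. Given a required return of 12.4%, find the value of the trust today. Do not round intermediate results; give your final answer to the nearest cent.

D_1 = 2094.05000
D_2 = 2272.04425
D_3 = 2465.16801
D_4 = 2674.70729
Terminal value at year 4: TV = D_4×(1+g_2)/(r−g_2) = 2738.90027/0.1 = 27389.00267
P_0 = D_1/(1+r)^1 + D_2/(1+r)^2 + D_3/(1+r)^3 + D_4/(1+r)^4 + TV/(1+r)^4
    = 1863.03381 + 1798.39118 + 1735.99148 + 1675.75690 + 17159.75068 = 24232.92404

$24232.92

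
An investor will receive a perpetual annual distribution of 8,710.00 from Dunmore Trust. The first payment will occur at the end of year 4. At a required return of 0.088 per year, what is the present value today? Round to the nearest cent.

76850.87

Value at end of year 3: C / r = 8,710.00 / 0.088 = 98,977.2727
Discount to today: PV = 98,977.2727 / (1 + 0.088)^3 = 98,977.2727 / 1.287913 = 76,850.87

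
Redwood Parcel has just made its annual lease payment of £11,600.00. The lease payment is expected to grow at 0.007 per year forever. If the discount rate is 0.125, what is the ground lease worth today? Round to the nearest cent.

D₁ = D₀ × (1 + g) = £11,600.00 × 1.007 = £11,681.2000
Growing perpetuity: P = D₁ / (r − g) = £11,681.2000 / (0.125 − 0.007) = £98,993.22

£98993.22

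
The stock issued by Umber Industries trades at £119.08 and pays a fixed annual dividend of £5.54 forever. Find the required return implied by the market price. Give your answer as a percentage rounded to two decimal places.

4.65%

P = C/r ⇒ r = C/P = £5.54/£119.08 = 0.046523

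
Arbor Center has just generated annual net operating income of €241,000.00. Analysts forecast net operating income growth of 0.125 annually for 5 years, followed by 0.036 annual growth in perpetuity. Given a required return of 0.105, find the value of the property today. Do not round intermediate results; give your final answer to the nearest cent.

€5230059.07

D_1 = 271125.00000
D_2 = 305015.62500
D_3 = 343142.57812
D_4 = 386035.40039
D_5 = 434289.82544
Terminal value at year 5: TV = D_5×(1+g_2)/(r−g_2) = 449924.25916/0.069 = 6520641.43703
P_0 = D_1/(1+r)^1 + D_2/(1+r)^2 + D_3/(1+r)^3 + D_4/(1+r)^4 + D_5/(1+r)^5 + TV/(1+r)^5
    = 245361.99095 + 249802.93196 + 254324.25200 + 258927.40588 + 263613.87477 + 3958028.61242 = 5230059.06798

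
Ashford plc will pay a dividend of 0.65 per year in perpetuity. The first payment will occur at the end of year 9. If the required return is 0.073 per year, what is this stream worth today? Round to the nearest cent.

Value at end of year 8: C / r = 0.65 / 0.073 = 8.9041
Discount to today: PV = 8.9041 / (1 + 0.073)^8 = 8.9041 / 1.757105 = 5.07

5.07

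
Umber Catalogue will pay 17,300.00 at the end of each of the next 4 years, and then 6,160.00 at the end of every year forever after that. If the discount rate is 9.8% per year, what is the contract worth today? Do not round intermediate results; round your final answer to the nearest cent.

PV of 4-year annuity: 17,300.00 × [1 − (1+0.098)^−4] / 0.098 = 55076.93541
Perpetuity value at year 4: 6,160.00 / 0.098 = 62857.14286
PV of perpetuity: 62857.14286 / (1+0.098)^4 = 43245.93349
Total PV = 55076.93541 + 43245.93349 = 98322.86890

98322.87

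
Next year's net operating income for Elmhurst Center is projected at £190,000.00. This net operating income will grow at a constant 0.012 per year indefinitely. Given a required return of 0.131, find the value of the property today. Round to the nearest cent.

£1596638.66

Growing perpetuity: P = D₁ / (r − g) = £190,000.0000 / (0.131 − 0.012) = £1,596,638.66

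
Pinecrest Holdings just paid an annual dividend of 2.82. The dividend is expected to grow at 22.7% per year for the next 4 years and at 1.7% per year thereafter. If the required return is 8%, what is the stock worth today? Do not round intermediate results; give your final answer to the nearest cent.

D_1 = 3.46014
D_2 = 4.24559
D_3 = 5.20934
D_4 = 6.39186
Terminal value at year 4: TV = D_4×(1+g_2)/(r−g_2) = 6.50052/0.063 = 103.18291
P_0 = D_1/(1+r)^1 + D_2/(1+r)^2 + D_3/(1+r)^3 + D_4/(1+r)^4 + TV/(1+r)^4
    = 3.20383 + 3.63991 + 4.13534 + 4.69821 + 75.84252 = 91.51981

91.52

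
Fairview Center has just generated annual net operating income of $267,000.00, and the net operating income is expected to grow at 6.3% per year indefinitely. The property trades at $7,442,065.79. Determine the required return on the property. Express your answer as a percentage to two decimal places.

D₁ = $267,000.00 × 1.063 = $283,821.0000
P = D₁/(r − g) ⇒ r = D₁/P + g = $283,821.0000/$7,442,065.79 + 0.063 = 0.038137 + 0.063 = 0.101137

10.11%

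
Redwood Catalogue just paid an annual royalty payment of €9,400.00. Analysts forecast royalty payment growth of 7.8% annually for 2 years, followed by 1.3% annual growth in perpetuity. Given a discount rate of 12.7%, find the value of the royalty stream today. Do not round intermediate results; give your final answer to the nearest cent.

D_1 = 10133.20000
D_2 = 10923.58960
Terminal value at year 2: TV = D_2×(1+g_2)/(r−g_2) = 11065.59626/0.114 = 97066.63390
P_0 = D_1/(1+r)^1 + D_2/(1+r)^2 + TV/(1+r)^2
    = 8991.30435 + 8600.37807 + 76422.65778 = 94014.34020

€94014.34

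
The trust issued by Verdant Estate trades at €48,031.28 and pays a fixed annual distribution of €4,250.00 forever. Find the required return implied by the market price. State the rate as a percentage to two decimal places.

P = C/r ⇒ r = C/P = €4,250.00/€48,031.28 = 0.088484

8.85%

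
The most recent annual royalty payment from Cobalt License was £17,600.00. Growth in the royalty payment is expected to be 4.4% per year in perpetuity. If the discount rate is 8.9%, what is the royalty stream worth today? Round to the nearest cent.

D₁ = D₀ × (1 + g) = £17,600.00 × 1.044 = £18,374.4000
Growing perpetuity: P = D₁ / (r − g) = £18,374.4000 / (0.089 − 0.044) = £408,320.00

£408320.00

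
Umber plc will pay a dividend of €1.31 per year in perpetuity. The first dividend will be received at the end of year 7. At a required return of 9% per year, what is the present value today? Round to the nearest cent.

Value at end of year 6: C / r = €1.31 / 0.09 = €14.5556
Discount to today: PV = €14.5556 / (1 + 0.09)^6 = €14.5556 / 1.677100 = €8.68

€8.68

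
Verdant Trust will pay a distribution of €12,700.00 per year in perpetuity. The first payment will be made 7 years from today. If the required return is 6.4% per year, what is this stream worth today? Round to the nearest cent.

€136764.69

Value at end of year 6: C / r = €12,700.00 / 0.064 = €198,437.5000
Discount to today: PV = €198,437.5000 / (1 + 0.064)^6 = €198,437.5000 / 1.450941 = €136,764.69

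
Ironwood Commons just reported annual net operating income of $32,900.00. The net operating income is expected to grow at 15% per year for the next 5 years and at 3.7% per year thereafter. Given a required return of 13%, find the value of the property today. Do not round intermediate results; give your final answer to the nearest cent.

D_1 = 37835.00000
D_2 = 43510.25000
D_3 = 50036.78750
D_4 = 57542.30563
D_5 = 66173.65147
Terminal value at year 5: TV = D_5×(1+g_2)/(r−g_2) = 68622.07657/0.093 = 737871.79111
P_0 = D_1/(1+r)^1 + D_2/(1+r)^2 + D_3/(1+r)^3 + D_4/(1+r)^4 + D_5/(1+r)^5 + TV/(1+r)^5
    = 33482.30088 + 34074.90798 + 34678.00370 + 35291.77367 + 35916.40684 + 400487.24612 = 573930.63919

$573930.64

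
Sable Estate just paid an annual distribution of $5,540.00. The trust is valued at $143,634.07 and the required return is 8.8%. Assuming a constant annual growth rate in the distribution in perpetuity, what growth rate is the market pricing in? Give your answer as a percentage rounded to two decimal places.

4.76%

P = D₀(1+g)/(r−g) ⇒ P(r−g) = D₀(1+g) ⇒ g(P+D₀) = P·r − D₀
g = (P·r − D₀)/(P + D₀) = ($143,634.07×0.088 − $5,540.00) / ($143,634.07 + $5,540.00) = 0.047594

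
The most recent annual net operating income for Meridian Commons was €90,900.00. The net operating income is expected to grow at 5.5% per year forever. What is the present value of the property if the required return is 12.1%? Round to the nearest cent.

D₁ = D₀ × (1 + g) = €90,900.00 × 1.055 = €95,899.5000
Growing perpetuity: P = D₁ / (r − g) = €95,899.5000 / (0.121 − 0.055) = €1,453,022.73

€1453022.73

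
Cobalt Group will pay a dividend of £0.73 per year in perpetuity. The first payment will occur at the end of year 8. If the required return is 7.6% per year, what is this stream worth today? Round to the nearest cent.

£5.75

Value at end of year 7: C / r = £0.73 / 0.076 = £9.6053
Discount to today: PV = £9.6053 / (1 + 0.076)^7 = £9.6053 / 1.669882 = £5.75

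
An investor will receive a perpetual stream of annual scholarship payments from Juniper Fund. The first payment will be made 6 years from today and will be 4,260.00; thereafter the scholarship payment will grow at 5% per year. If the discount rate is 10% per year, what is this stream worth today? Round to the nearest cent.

52902.50

Value at end of year 5: C₁ / (r − g) = 4,260.00 / (0.1 − 0.05) = 85,200.0000
Discount to today: PV = 85,200.0000 / (1 + 0.1)^5 = 85,200.0000 / 1.610510 = 52,902.50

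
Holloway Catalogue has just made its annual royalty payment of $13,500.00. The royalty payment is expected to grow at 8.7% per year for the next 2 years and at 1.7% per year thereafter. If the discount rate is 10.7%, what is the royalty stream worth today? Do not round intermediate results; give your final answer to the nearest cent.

D_1 = 14674.50000
D_2 = 15951.18150
Terminal value at year 2: TV = D_2×(1+g_2)/(r−g_2) = 16222.35159/0.09 = 180248.35095
P_0 = D_1/(1+r)^1 + D_2/(1+r)^2 + TV/(1+r)^2
    = 13256.09756 + 13016.60167 + 147087.59887 = 173360.29810

$173360.30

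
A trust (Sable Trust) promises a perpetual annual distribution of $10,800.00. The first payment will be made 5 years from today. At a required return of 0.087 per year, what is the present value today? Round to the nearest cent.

$88917.31

Value at end of year 4: C / r = $10,800.00 / 0.087 = $124,137.9310
Discount to today: PV = $124,137.9310 / (1 + 0.087)^4 = $124,137.9310 / 1.396105 = $88,917.31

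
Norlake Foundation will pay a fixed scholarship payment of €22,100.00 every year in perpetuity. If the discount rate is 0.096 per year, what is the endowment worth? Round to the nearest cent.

Level perpetuity: PV = C / r = €22,100.00 / 0.096 = €230,208.33

€230208.33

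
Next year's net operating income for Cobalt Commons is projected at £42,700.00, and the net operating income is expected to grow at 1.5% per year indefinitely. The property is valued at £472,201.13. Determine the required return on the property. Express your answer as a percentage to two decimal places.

10.54%

P = D₁/(r − g) ⇒ r = D₁/P + g = £42,700.0000/£472,201.13 + 0.015 = 0.090428 + 0.015 = 0.105428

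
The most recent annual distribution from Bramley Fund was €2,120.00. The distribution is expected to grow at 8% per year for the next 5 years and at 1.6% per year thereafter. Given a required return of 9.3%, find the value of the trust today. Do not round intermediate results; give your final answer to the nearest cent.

D_1 = 2289.60000
D_2 = 2472.76800
D_3 = 2670.58944
D_4 = 2884.23660
D_5 = 3114.97552
Terminal value at year 5: TV = D_5×(1+g_2)/(r−g_2) = 3164.81513/0.077 = 41101.49521
P_0 = D_1/(1+r)^1 + D_2/(1+r)^2 + D_3/(1+r)^3 + D_4/(1+r)^4 + D_5/(1+r)^5 + TV/(1+r)^5
    = 2094.78500 + 2069.86989 + 2045.25113 + 2020.92518 + 1996.88856 + 26348.55552 = 36576.27528

€36576.28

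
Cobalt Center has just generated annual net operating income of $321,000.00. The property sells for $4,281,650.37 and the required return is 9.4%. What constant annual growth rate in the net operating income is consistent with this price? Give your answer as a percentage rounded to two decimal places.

P = D₀(1+g)/(r−g) ⇒ P(r−g) = D₀(1+g) ⇒ g(P+D₀) = P·r − D₀
g = (P·r − D₀)/(P + D₀) = ($4,281,650.37×0.094 − $321,000.00) / ($4,281,650.37 + $321,000.00) = 0.017702

1.77%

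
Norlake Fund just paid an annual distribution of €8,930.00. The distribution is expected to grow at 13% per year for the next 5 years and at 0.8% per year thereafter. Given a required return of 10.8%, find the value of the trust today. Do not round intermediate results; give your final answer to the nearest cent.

€146693.97

D_1 = 10090.90000
D_2 = 11402.71700
D_3 = 12885.07021
D_4 = 14560.12934
D_5 = 16452.94615
Terminal value at year 5: TV = D_5×(1+g_2)/(r−g_2) = 16584.56972/0.1 = 165845.69720
P_0 = D_1/(1+r)^1 + D_2/(1+r)^2 + D_3/(1+r)^3 + D_4/(1+r)^4 + D_5/(1+r)^5 + TV/(1+r)^5
    = 9107.31047 + 9288.14154 + 9472.56313 + 9660.64651 + 9852.46440 + 99312.84116 = 146693.96721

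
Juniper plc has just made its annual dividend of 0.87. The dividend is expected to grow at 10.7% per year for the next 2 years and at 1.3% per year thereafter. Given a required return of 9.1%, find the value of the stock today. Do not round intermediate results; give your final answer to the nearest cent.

13.41

D_1 = 0.96309
D_2 = 1.06614
Terminal value at year 2: TV = D_2×(1+g_2)/(r−g_2) = 1.08000/0.078 = 13.84616
P_0 = D_1/(1+r)^1 + D_2/(1+r)^2 + TV/(1+r)^2
    = 0.88276 + 0.89570 + 11.63268 = 13.41115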